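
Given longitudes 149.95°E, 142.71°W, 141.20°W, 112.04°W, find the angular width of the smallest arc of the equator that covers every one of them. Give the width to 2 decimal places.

98.01°

Sort the longitudes: -142.71°, -141.20°, -112.04°, +149.95°.
Eastward gaps between consecutive values (wrapping around): 1.51°, 29.16°, 261.99°, 67.34°.
Largest gap = 261.99° ⇒ minimal covering band is its complement: 360° − 261.99° = 98.01°.
Band runs from +149.95° eastward to -112.04°, crossing the antimeridian.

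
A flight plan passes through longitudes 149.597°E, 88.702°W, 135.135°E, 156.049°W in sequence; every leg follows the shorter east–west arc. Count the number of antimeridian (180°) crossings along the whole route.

Leg 1: +149.597° → -88.702°, shortest Δλ = 121.701° (east) — crosses 180°.
Leg 2: -88.702° → +135.135°, shortest Δλ = -136.163° (west) — crosses 180°.
Leg 3: +135.135° → -156.049°, shortest Δλ = 68.816° (east) — crosses 180°.
Total crossings: 3.

3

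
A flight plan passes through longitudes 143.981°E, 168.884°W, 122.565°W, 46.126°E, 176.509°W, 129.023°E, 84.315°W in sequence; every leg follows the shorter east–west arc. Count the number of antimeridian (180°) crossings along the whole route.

Leg 1: +143.981° → -168.884°, shortest Δλ = 47.135° (east) — crosses 180°.
Leg 2: -168.884° → -122.565°, shortest Δλ = 46.319° (east) — does not cross 180°.
Leg 3: -122.565° → +46.126°, shortest Δλ = 168.691° (east) — does not cross 180°.
Leg 4: +46.126° → -176.509°, shortest Δλ = 137.365° (east) — crosses 180°.
Leg 5: -176.509° → +129.023°, shortest Δλ = -54.468° (west) — crosses 180°.
Leg 6: +129.023° → -84.315°, shortest Δλ = 146.662° (east) — crosses 180°.
Total crossings: 4.

4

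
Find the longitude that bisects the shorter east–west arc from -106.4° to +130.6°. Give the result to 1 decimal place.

Signed shortest Δλ from -106.4° to +130.6° is -123.0°.
Midpoint longitude = -106.4° + (-123.0°)/2 = -106.4° − 61.5° = -167.9°.
(The naïve average (-106.4 + +130.6)/2 = 12.1° is on the wrong side of the globe.)

-167.9°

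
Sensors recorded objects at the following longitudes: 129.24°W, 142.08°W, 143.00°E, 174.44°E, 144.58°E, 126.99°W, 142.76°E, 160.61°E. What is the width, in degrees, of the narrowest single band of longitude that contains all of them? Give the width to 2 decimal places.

Sort the longitudes: -142.08°, -129.24°, -126.99°, +142.76°, +143.00°, +144.58°, +160.61°, +174.44°.
Eastward gaps between consecutive values (wrapping around): 12.84°, 2.25°, 269.75°, 0.24°, 1.58°, 16.03°, 13.83°, 43.48°.
Largest gap = 269.75° ⇒ minimal covering band is its complement: 360° − 269.75° = 90.25°.
Band runs from +142.76° eastward to -126.99°, crossing the antimeridian.

90.25°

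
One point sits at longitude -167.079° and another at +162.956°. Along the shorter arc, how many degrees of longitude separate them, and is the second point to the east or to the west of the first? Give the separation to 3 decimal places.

Raw difference: 162.956 − -167.079 = 330.035°.
Normalise into (−180°, 180°]: 330.035° − 360° = -29.965°.
Negative ⇒ the second point lies to the west; separation 29.965°.

29.965° west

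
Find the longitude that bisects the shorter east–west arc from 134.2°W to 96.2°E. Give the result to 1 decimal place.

161.0°E

Signed shortest Δλ from -134.2° to +96.2° is -129.6°.
Midpoint longitude = -134.2° + (-129.6°)/2 = -134.2° − 64.8° = -199.0°.
Normalise into (−180°, 180°]: +161.0°.
(The naïve average (-134.2 + +96.2)/2 = -19.0° is on the wrong side of the globe.)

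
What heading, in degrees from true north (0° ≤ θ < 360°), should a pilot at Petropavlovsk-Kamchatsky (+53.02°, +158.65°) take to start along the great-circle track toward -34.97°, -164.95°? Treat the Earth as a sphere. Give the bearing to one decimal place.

150.8°

Δλ = -164.95 − 158.65 = -323.60°; wrapped into (−180°, 180°]: 36.40°.
θ = atan2( sin Δλ · cos φ₂ , cos φ₁ · sin φ₂ − sin φ₁ · cos φ₂ · cos Δλ )
  = atan2(0.48628, -0.87167) = 150.844° → normalised to [0°, 360°): 150.844°.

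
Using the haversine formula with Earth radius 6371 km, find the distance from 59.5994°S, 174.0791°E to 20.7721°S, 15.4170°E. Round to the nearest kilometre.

Δλ = 15.4170 − 174.0791 = -158.6621°.
Δφ = -20.7721 − -59.5994 = 38.8273°.
a = sin²(Δφ/2) + cos φ₁ · cos φ₂ · sin²(Δλ/2) = 0.567413.
c = 2·atan2(√a, √(1−a)) = 1.70603 rad → d = 6371·c ≈ 10869.14 km.

10869 km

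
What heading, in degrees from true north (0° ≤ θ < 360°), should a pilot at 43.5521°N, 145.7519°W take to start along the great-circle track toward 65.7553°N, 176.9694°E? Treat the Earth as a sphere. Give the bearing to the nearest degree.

Δλ = 176.9694 − -145.7519 = 322.7213°; wrapped into (−180°, 180°]: -37.2787°.
θ = atan2( sin Δλ · cos φ₂ , cos φ₁ · sin φ₂ − sin φ₁ · cos φ₂ · cos Δλ )
  = atan2(-0.24872, 0.43570) = -29.720° → normalised to [0°, 360°): 330.280°.

330°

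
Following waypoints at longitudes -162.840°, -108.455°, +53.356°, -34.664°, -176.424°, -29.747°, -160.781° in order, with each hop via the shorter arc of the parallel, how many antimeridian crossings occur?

Leg 1: -162.840° → -108.455°, shortest Δλ = 54.385° (east) — does not cross 180°.
Leg 2: -108.455° → +53.356°, shortest Δλ = 161.811° (east) — does not cross 180°.
Leg 3: +53.356° → -34.664°, shortest Δλ = -88.02° (west) — does not cross 180°.
Leg 4: -34.664° → -176.424°, shortest Δλ = -141.76° (west) — does not cross 180°.
Leg 5: -176.424° → -29.747°, shortest Δλ = 146.677° (east) — does not cross 180°.
Leg 6: -29.747° → -160.781°, shortest Δλ = -131.034° (west) — does not cross 180°.
Total crossings: 0.

0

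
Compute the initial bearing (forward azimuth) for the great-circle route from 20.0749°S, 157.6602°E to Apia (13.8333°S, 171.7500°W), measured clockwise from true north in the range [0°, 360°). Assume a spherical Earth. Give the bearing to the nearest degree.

83°

Δλ = -171.7500 − 157.6602 = -329.4102°; wrapped into (−180°, 180°]: 30.5898°.
θ = atan2( sin Δλ · cos φ₂ , cos φ₁ · sin φ₂ − sin φ₁ · cos φ₂ · cos Δλ )
  = atan2(0.49413, 0.06234) = 82.810° → normalised to [0°, 360°): 82.810°.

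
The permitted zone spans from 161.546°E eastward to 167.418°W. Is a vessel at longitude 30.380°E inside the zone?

Band width going east from +161.546° to -167.418°: ((-167.418 − 161.546) mod 360) = 31.036°.
Offset of +30.380° east of the west edge: ((30.380 − 161.546) mod 360) = 228.834°.
228.834° > 31.036° ⇒ outside.

No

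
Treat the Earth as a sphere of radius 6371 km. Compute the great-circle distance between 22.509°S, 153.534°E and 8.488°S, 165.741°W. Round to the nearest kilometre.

4615 km

Δλ = -165.741 − 153.534 = -319.275°; wrapped into (−180°, 180°]: 40.725°.
Δφ = -8.488 − -22.509 = 14.021°.
a = sin²(Δφ/2) + cos φ₁ · cos φ₂ · sin²(Δλ/2) = 0.125523.
c = 2·atan2(√a, √(1−a)) = 0.72431 rad → d = 6371·c ≈ 4614.60 km.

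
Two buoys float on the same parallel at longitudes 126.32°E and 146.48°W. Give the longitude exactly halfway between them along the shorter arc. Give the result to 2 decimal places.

169.92°E

Signed shortest Δλ from +126.32° to -146.48° is +87.20°.
Midpoint longitude = +126.32° + (+87.20°)/2 = +126.32° + 43.60° = +169.92°.
(The naïve average (+126.32 + -146.48)/2 = -10.08° is on the wrong side of the globe.)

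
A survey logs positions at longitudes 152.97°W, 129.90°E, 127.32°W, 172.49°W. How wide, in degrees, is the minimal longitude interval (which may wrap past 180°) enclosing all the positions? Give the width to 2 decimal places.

102.78°

Sort the longitudes: -172.49°, -152.97°, -127.32°, +129.90°.
Eastward gaps between consecutive values (wrapping around): 19.52°, 25.65°, 257.22°, 57.61°.
Largest gap = 257.22° ⇒ minimal covering band is its complement: 360° − 257.22° = 102.78°.
Band runs from +129.90° eastward to -127.32°, crossing the antimeridian.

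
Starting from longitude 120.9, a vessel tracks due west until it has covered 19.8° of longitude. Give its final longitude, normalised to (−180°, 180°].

Start at +120.9°; shift −19.8° → +101.1°.
+101.1° already lies in (−180°, 180°].

+101.1°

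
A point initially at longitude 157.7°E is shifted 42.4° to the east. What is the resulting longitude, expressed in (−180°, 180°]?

Start at +157.7°; shift +42.4° → +200.1°.
+200.1° lies outside (−180°, 180°]; subtract 360° → -159.9°.

159.9°W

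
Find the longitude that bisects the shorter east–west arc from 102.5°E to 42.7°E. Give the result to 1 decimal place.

Signed shortest Δλ from +102.5° to +42.7° is -59.8°.
Midpoint longitude = +102.5° + (-59.8°)/2 = +102.5° − 29.9° = +72.6°.

72.6°E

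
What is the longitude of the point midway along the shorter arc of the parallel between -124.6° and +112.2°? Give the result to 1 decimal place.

+173.8°

Signed shortest Δλ from -124.6° to +112.2° is -123.2°.
Midpoint longitude = -124.6° + (-123.2°)/2 = -124.6° − 61.6° = -186.2°.
Normalise into (−180°, 180°]: +173.8°.
(The naïve average (-124.6 + +112.2)/2 = -6.2° is on the wrong side of the globe.)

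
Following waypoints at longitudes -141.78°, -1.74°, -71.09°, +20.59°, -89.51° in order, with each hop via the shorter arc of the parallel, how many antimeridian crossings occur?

0

Leg 1: -141.78° → -1.74°, shortest Δλ = 140.04° (east) — does not cross 180°.
Leg 2: -1.74° → -71.09°, shortest Δλ = -69.35° (west) — does not cross 180°.
Leg 3: -71.09° → +20.59°, shortest Δλ = 91.68° (east) — does not cross 180°.
Leg 4: +20.59° → -89.51°, shortest Δλ = -110.1° (west) — does not cross 180°.
Total crossings: 0.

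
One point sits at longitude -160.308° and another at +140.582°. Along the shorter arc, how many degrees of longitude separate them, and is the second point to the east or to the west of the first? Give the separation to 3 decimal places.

59.110° west

Raw difference: 140.582 − -160.308 = 300.89°.
Normalise into (−180°, 180°]: 300.89° − 360° = -59.11°.
Negative ⇒ the second point lies to the west; separation 59.110°.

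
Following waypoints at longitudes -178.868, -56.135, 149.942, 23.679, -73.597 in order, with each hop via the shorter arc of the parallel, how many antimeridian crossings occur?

1

Leg 1: -178.868° → -56.135°, shortest Δλ = 122.733° (east) — does not cross 180°.
Leg 2: -56.135° → +149.942°, shortest Δλ = -153.923° (west) — crosses 180°.
Leg 3: +149.942° → +23.679°, shortest Δλ = -126.263° (west) — does not cross 180°.
Leg 4: +23.679° → -73.597°, shortest Δλ = -97.276° (west) — does not cross 180°.
Total crossings: 1.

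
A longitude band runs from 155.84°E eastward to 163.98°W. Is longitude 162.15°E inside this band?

Yes

Band width going east from +155.84° to -163.98°: ((-163.98 − 155.84) mod 360) = 40.18°.
Offset of +162.15° east of the west edge: ((162.15 − 155.84) mod 360) = 6.31°.
6.31° ≤ 40.18° ⇒ inside.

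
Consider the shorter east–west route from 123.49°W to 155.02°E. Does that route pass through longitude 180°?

Naïve |155.02 − -123.49| = 278.51° > 180°, so the shorter arc goes the other way round — across 180°.
Signed shortest Δλ = ((155.02 − -123.49 + 180) mod 360) − 180 = -81.49°.
Going west by 81.49° from -123.49° passes through 180° before reaching +155.02°.

Yes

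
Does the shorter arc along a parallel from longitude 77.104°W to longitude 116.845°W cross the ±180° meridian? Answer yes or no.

No

Signed shortest Δλ = ((-116.845 − -77.104 + 180) mod 360) − 180 = -39.741°.
Going west by 39.741° from -77.104° reaches -116.845° without touching 180°.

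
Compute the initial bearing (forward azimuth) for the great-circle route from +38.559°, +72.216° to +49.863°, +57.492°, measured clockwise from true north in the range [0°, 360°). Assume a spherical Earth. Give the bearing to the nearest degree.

Δλ = 57.492 − 72.216 = -14.724°.
θ = atan2( sin Δλ · cos φ₂ , cos φ₁ · sin φ₂ − sin φ₁ · cos φ₂ · cos Δλ )
  = atan2(-0.16384, 0.20921) = -38.066° → normalised to [0°, 360°): 321.934°.

322°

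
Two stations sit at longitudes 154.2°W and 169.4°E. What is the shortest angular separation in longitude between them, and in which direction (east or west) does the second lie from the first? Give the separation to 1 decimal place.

Raw difference: 169.4 − -154.2 = 323.6°.
Normalise into (−180°, 180°]: 323.6° − 360° = -36.4°.
Negative ⇒ the second point lies to the west; separation 36.4°.

36.4° west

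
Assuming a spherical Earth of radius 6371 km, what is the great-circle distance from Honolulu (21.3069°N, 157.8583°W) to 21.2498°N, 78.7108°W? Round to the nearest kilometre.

Δλ = -78.7108 − -157.8583 = 79.1475°.
Δφ = 21.2498 − 21.3069 = -0.0571°.
a = sin²(Δφ/2) + cos φ₁ · cos φ₂ · sin²(Δλ/2) = 0.352410.
c = 2·atan2(√a, √(1−a)) = 1.27115 rad → d = 6371·c ≈ 8098.51 km.

8099 km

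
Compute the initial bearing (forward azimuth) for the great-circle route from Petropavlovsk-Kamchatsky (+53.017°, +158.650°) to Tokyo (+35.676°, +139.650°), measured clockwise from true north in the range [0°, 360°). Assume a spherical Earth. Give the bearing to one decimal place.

225.2°

Δλ = 139.650 − 158.650 = -19.000°.
θ = atan2( sin Δλ · cos φ₂ , cos φ₁ · sin φ₂ − sin φ₁ · cos φ₂ · cos Δλ )
  = atan2(-0.26447, -0.26271) = -134.808° → normalised to [0°, 360°): 225.192°.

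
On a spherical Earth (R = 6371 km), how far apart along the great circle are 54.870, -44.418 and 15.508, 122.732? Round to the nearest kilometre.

12096 km

Δλ = 122.732 − -44.418 = 167.150°.
Δφ = 15.508 − 54.870 = -39.362°.
a = sin²(Δφ/2) + cos φ₁ · cos φ₂ · sin²(Δλ/2) = 0.660963.
c = 2·atan2(√a, √(1−a)) = 1.89856 rad → d = 6371·c ≈ 12095.73 km.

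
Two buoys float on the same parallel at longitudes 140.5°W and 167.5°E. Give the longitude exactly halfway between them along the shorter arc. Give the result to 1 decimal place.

166.5°W

Signed shortest Δλ from -140.5° to +167.5° is -52.0°.
Midpoint longitude = -140.5° + (-52.0°)/2 = -140.5° − 26.0° = -166.5°.
(The naïve average (-140.5 + +167.5)/2 = 13.5° is on the wrong side of the globe.)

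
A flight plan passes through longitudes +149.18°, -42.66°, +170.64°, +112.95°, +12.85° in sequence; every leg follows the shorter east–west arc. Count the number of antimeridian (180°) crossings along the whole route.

2

Leg 1: +149.18° → -42.66°, shortest Δλ = 168.16° (east) — crosses 180°.
Leg 2: -42.66° → +170.64°, shortest Δλ = -146.7° (west) — crosses 180°.
Leg 3: +170.64° → +112.95°, shortest Δλ = -57.69° (west) — does not cross 180°.
Leg 4: +112.95° → +12.85°, shortest Δλ = -100.1° (west) — does not cross 180°.
Total crossings: 2.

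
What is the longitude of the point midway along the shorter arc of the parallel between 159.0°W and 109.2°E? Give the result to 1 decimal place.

Signed shortest Δλ from -159.0° to +109.2° is -91.8°.
Midpoint longitude = -159.0° + (-91.8°)/2 = -159.0° − 45.9° = -204.9°.
Normalise into (−180°, 180°]: +155.1°.
(The naïve average (-159.0 + +109.2)/2 = -24.9° is on the wrong side of the globe.)

155.1°E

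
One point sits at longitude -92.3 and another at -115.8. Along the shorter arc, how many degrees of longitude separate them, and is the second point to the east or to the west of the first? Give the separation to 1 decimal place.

Raw difference: -115.8 − -92.3 = -23.5°.
Normalise into (−180°, 180°]: -23.5° stays -23.5°.
Negative ⇒ the second point lies to the west; separation 23.5°.

23.5° west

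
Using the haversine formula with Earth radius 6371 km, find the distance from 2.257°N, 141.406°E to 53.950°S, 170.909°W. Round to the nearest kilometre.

Δλ = -170.909 − 141.406 = -312.315°; wrapped into (−180°, 180°]: 47.685°.
Δφ = -53.950 − 2.257 = -56.207°.
a = sin²(Δφ/2) + cos φ₁ · cos φ₂ · sin²(Δλ/2) = 0.317986.
c = 2·atan2(√a, √(1−a)) = 1.19821 rad → d = 6371·c ≈ 7633.78 km.

7634 km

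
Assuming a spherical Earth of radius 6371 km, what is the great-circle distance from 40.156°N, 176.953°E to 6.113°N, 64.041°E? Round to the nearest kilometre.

11468 km

Δλ = 64.041 − 176.953 = -112.912°.
Δφ = 6.113 − 40.156 = -34.043°.
a = sin²(Δφ/2) + cos φ₁ · cos φ₂ · sin²(Δλ/2) = 0.613594.
c = 2·atan2(√a, √(1−a)) = 1.79999 rad → d = 6371·c ≈ 11467.70 km.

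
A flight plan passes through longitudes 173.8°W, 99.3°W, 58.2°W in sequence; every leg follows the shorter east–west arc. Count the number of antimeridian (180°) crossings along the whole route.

0

Leg 1: -173.8° → -99.3°, shortest Δλ = 74.5° (east) — does not cross 180°.
Leg 2: -99.3° → -58.2°, shortest Δλ = 41.1° (east) — does not cross 180°.
Total crossings: 0.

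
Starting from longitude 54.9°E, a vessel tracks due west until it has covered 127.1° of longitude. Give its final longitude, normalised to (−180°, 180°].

Start at +54.9°; shift −127.1° → -72.2°.
-72.2° already lies in (−180°, 180°].

72.2°W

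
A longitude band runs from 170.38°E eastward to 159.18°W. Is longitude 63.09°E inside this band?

No

Band width going east from +170.38° to -159.18°: ((-159.18 − 170.38) mod 360) = 30.44°.
Offset of +63.09° east of the west edge: ((63.09 − 170.38) mod 360) = 252.71°.
252.71° > 30.44° ⇒ outside.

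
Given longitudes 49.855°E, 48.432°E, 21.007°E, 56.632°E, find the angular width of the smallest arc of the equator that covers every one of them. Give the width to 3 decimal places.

Sort the longitudes: +21.007°, +48.432°, +49.855°, +56.632°.
Eastward gaps between consecutive values (wrapping around): 27.425°, 1.423°, 6.777°, 324.375°.
Largest gap = 324.375° ⇒ minimal covering band is its complement: 360° − 324.375° = 35.625°.
Band runs from +21.007° eastward to +56.632°.

35.625°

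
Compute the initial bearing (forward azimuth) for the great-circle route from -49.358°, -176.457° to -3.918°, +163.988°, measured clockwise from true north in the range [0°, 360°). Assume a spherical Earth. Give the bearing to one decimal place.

Δλ = 163.988 − -176.457 = 340.445°; wrapped into (−180°, 180°]: -19.555°.
θ = atan2( sin Δλ · cos φ₂ , cos φ₁ · sin φ₂ − sin φ₁ · cos φ₂ · cos Δλ )
  = atan2(-0.33393, 0.66885) = -26.531° → normalised to [0°, 360°): 333.469°.

333.5°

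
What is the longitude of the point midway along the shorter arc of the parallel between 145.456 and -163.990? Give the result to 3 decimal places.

+170.733°

Signed shortest Δλ from +145.456° to -163.990° is +50.554°.
Midpoint longitude = +145.456° + (+50.554°)/2 = +145.456° + 25.277° = +170.733°.
(The naïve average (+145.456 + -163.990)/2 = -9.267° is on the wrong side of the globe.)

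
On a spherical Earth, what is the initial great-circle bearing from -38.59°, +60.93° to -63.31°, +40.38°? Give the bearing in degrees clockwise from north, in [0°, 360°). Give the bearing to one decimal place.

Δλ = 40.38 − 60.93 = -20.55°.
θ = atan2( sin Δλ · cos φ₂ , cos φ₁ · sin φ₂ − sin φ₁ · cos φ₂ · cos Δλ )
  = atan2(-0.15767, -0.43601) = -160.119° → normalised to [0°, 360°): 199.881°.

199.9°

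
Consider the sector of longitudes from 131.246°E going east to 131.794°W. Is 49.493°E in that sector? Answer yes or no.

No

Band width going east from +131.246° to -131.794°: ((-131.794 − 131.246) mod 360) = 96.960°.
Offset of +49.493° east of the west edge: ((49.493 − 131.246) mod 360) = 278.247°.
278.247° > 96.960° ⇒ outside.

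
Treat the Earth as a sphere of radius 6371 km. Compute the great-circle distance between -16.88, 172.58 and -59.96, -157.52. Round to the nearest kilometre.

Δλ = -157.52 − 172.58 = -330.10°; wrapped into (−180°, 180°]: 29.90°.
Δφ = -59.96 − -16.88 = -43.08°.
a = sin²(Δφ/2) + cos φ₁ · cos φ₂ · sin²(Δλ/2) = 0.166680.
c = 2·atan2(√a, √(1−a)) = 0.84111 rad → d = 6371·c ≈ 5358.68 km.

5359 km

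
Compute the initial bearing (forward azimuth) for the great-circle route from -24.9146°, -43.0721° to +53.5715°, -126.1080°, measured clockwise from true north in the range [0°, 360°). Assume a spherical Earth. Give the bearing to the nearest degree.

322°

Δλ = -126.1080 − -43.0721 = -83.0359°.
θ = atan2( sin Δλ · cos φ₂ , cos φ₁ · sin φ₂ − sin φ₁ · cos φ₂ · cos Δλ )
  = atan2(-0.58944, 0.76005) = -37.794° → normalised to [0°, 360°): 322.206°.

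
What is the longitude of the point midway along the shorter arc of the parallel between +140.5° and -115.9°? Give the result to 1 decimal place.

-167.7°

Signed shortest Δλ from +140.5° to -115.9° is +103.6°.
Midpoint longitude = +140.5° + (+103.6°)/2 = +140.5° + 51.8° = +192.3°.
Normalise into (−180°, 180°]: -167.7°.
(The naïve average (+140.5 + -115.9)/2 = 12.3° is on the wrong side of the globe.)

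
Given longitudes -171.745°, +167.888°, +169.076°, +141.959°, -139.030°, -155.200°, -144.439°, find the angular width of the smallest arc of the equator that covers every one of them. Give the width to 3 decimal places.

Sort the longitudes: -171.745°, -155.200°, -144.439°, -139.030°, +141.959°, +167.888°, +169.076°.
Eastward gaps between consecutive values (wrapping around): 16.545°, 10.761°, 5.409°, 280.989°, 25.929°, 1.188°, 19.179°.
Largest gap = 280.989° ⇒ minimal covering band is its complement: 360° − 280.989° = 79.011°.
Band runs from +141.959° eastward to -139.030°, crossing the antimeridian.

79.011°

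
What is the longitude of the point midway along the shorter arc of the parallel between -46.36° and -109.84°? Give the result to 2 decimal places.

Signed shortest Δλ from -46.36° to -109.84° is -63.48°.
Midpoint longitude = -46.36° + (-63.48°)/2 = -46.36° − 31.74° = -78.10°.

-78.10°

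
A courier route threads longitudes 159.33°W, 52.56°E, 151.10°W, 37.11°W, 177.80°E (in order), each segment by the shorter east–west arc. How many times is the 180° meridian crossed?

Leg 1: -159.33° → +52.56°, shortest Δλ = -148.11° (west) — crosses 180°.
Leg 2: +52.56° → -151.10°, shortest Δλ = 156.34° (east) — crosses 180°.
Leg 3: -151.10° → -37.11°, shortest Δλ = 113.99° (east) — does not cross 180°.
Leg 4: -37.11° → +177.80°, shortest Δλ = -145.09° (west) — crosses 180°.
Total crossings: 3.

3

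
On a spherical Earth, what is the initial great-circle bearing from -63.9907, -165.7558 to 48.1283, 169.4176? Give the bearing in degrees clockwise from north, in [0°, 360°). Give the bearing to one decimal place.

Δλ = 169.4176 − -165.7558 = 335.1734°; wrapped into (−180°, 180°]: -24.8266°.
θ = atan2( sin Δλ · cos φ₂ , cos φ₁ · sin φ₂ − sin φ₁ · cos φ₂ · cos Δλ )
  = atan2(-0.28025, 0.87097) = -17.837° → normalised to [0°, 360°): 342.163°.

342.2°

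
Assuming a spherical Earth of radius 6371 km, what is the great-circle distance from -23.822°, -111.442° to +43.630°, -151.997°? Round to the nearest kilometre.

Δλ = -151.997 − -111.442 = -40.555°.
Δφ = 43.630 − -23.822 = 67.452°.
a = sin²(Δφ/2) + cos φ₁ · cos φ₂ · sin²(Δλ/2) = 0.387801.
c = 2·atan2(√a, √(1−a)) = 1.34447 rad → d = 6371·c ≈ 8565.62 km.

8566 km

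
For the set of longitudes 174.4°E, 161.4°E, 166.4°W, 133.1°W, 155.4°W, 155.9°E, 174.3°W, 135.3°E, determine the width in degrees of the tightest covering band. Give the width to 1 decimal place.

91.6°

Sort the longitudes: -174.3°, -166.4°, -155.4°, -133.1°, +135.3°, +155.9°, +161.4°, +174.4°.
Eastward gaps between consecutive values (wrapping around): 7.9°, 11.0°, 22.3°, 268.4°, 20.6°, 5.5°, 13.0°, 11.3°.
Largest gap = 268.4° ⇒ minimal covering band is its complement: 360° − 268.4° = 91.6°.
Band runs from +135.3° eastward to -133.1°, crossing the antimeridian.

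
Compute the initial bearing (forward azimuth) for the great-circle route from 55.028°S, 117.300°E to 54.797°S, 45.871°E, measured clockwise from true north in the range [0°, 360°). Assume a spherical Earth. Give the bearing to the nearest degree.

Δλ = 45.871 − 117.300 = -71.429°.
θ = atan2( sin Δλ · cos φ₂ , cos φ₁ · sin φ₂ − sin φ₁ · cos φ₂ · cos Δλ )
  = atan2(-0.54646, -0.31791) = -120.189° → normalised to [0°, 360°): 239.811°.

240°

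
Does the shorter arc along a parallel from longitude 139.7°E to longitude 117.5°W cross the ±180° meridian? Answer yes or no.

Yes

Naïve |-117.5 − 139.7| = 257.2° > 180°, so the shorter arc goes the other way round — across 180°.
Signed shortest Δλ = ((-117.5 − 139.7 + 180) mod 360) − 180 = 102.8°.
Going east by 102.8° from +139.7° passes through 180° before reaching -117.5°.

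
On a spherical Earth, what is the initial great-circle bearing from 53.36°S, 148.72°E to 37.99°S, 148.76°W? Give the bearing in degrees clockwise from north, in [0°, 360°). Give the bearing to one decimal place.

Δλ = -148.76 − 148.72 = -297.48°; wrapped into (−180°, 180°]: 62.52°.
θ = atan2( sin Δλ · cos φ₂ , cos φ₁ · sin φ₂ − sin φ₁ · cos φ₂ · cos Δλ )
  = atan2(0.69920, -0.07553) = 96.165° → normalised to [0°, 360°): 96.165°.

96.2°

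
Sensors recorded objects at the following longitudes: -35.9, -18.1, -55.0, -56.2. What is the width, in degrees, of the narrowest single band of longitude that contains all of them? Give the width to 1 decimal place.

Sort the longitudes: -56.2°, -55.0°, -35.9°, -18.1°.
Eastward gaps between consecutive values (wrapping around): 1.2°, 19.1°, 17.8°, 321.9°.
Largest gap = 321.9° ⇒ minimal covering band is its complement: 360° − 321.9° = 38.1°.
Band runs from -56.2° eastward to -18.1°.

38.1°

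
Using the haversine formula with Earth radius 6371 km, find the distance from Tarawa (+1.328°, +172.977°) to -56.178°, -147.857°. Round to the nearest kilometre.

Δλ = -147.857 − 172.977 = -320.834°; wrapped into (−180°, 180°]: 39.166°.
Δφ = -56.178 − 1.328 = -57.506°.
a = sin²(Δφ/2) + cos φ₁ · cos φ₂ · sin²(Δλ/2) = 0.293908.
c = 2·atan2(√a, √(1−a)) = 1.14595 rad → d = 6371·c ≈ 7300.82 km.

7301 km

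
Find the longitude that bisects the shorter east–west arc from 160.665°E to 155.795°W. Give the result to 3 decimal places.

177.565°W

Signed shortest Δλ from +160.665° to -155.795° is +43.540°.
Midpoint longitude = +160.665° + (+43.540°)/2 = +160.665° + 21.770° = +182.435°.
Normalise into (−180°, 180°]: -177.565°.
(The naïve average (+160.665 + -155.795)/2 = 2.435° is on the wrong side of the globe.)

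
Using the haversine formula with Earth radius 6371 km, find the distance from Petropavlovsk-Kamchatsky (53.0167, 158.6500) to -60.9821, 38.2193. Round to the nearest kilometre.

Δλ = 38.2193 − 158.6500 = -120.4307°.
Δφ = -60.9821 − 53.0167 = -113.9988°.
a = sin²(Δφ/2) + cos φ₁ · cos φ₂ · sin²(Δλ/2) = 0.923169.
c = 2·atan2(√a, √(1−a)) = 2.57987 rad → d = 6371·c ≈ 16436.35 km.

16436 km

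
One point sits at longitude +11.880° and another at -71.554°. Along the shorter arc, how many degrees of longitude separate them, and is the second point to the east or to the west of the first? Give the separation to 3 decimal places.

83.434° west

Raw difference: -71.554 − 11.880 = -83.434°.
Normalise into (−180°, 180°]: -83.434° stays -83.434°.
Negative ⇒ the second point lies to the west; separation 83.434°.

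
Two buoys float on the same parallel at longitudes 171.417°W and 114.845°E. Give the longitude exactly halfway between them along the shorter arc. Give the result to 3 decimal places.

151.714°E

Signed shortest Δλ from -171.417° to +114.845° is -73.738°.
Midpoint longitude = -171.417° + (-73.738°)/2 = -171.417° − 36.869° = -208.286°.
Normalise into (−180°, 180°]: +151.714°.
(The naïve average (-171.417 + +114.845)/2 = -28.286° is on the wrong side of the globe.)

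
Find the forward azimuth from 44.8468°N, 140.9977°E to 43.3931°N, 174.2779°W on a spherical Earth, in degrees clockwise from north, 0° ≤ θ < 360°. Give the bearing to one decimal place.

Δλ = -174.2779 − 140.9977 = -315.2756°; wrapped into (−180°, 180°]: 44.7244°.
θ = atan2( sin Δλ · cos φ₂ , cos φ₁ · sin φ₂ − sin φ₁ · cos φ₂ · cos Δλ )
  = atan2(0.51135, 0.12298) = 76.477° → normalised to [0°, 360°): 76.477°.

76.5°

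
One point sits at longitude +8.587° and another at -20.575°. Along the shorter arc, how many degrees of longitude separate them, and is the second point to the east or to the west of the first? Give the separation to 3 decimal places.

Raw difference: -20.575 − 8.587 = -29.162°.
Normalise into (−180°, 180°]: -29.162° stays -29.162°.
Negative ⇒ the second point lies to the west; separation 29.162°.

29.162° west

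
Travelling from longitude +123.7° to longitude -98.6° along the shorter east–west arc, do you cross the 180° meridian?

Yes

Naïve |-98.6 − 123.7| = 222.3° > 180°, so the shorter arc goes the other way round — across 180°.
Signed shortest Δλ = ((-98.6 − 123.7 + 180) mod 360) − 180 = 137.7°.
Going east by 137.7° from +123.7° passes through 180° before reaching -98.6°.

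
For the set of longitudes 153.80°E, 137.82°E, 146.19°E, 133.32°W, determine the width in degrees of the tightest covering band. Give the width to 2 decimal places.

Sort the longitudes: -133.32°, +137.82°, +146.19°, +153.80°.
Eastward gaps between consecutive values (wrapping around): 271.14°, 8.37°, 7.61°, 72.88°.
Largest gap = 271.14° ⇒ minimal covering band is its complement: 360° − 271.14° = 88.86°.
Band runs from +137.82° eastward to -133.32°, crossing the antimeridian.

88.86°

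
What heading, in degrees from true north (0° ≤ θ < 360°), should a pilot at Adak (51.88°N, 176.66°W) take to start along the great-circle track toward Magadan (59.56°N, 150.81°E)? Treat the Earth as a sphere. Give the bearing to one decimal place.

305.8°

Δλ = 150.81 − -176.66 = 327.47°; wrapped into (−180°, 180°]: -32.53°.
θ = atan2( sin Δλ · cos φ₂ , cos φ₁ · sin φ₂ − sin φ₁ · cos φ₂ · cos Δλ )
  = atan2(-0.27244, 0.19617) = -54.244° → normalised to [0°, 360°): 305.756°.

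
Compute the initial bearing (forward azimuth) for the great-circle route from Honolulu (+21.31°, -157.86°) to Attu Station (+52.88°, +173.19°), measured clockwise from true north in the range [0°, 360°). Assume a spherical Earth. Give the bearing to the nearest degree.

Δλ = 173.19 − -157.86 = 331.05°; wrapped into (−180°, 180°]: -28.95°.
θ = atan2( sin Δλ · cos φ₂ , cos φ₁ · sin φ₂ − sin φ₁ · cos φ₂ · cos Δλ )
  = atan2(-0.29212, 0.55094) = -27.933° → normalised to [0°, 360°): 332.067°.

332°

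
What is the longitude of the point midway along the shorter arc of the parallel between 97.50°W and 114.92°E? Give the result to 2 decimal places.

Signed shortest Δλ from -97.50° to +114.92° is -147.58°.
Midpoint longitude = -97.50° + (-147.58°)/2 = -97.50° − 73.79° = -171.29°.
(The naïve average (-97.50 + +114.92)/2 = 8.71° is on the wrong side of the globe.)

171.29°W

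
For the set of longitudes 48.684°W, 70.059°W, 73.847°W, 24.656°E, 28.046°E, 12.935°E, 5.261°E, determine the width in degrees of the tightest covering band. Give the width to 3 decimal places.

101.893°

Sort the longitudes: -73.847°, -70.059°, -48.684°, +5.261°, +12.935°, +24.656°, +28.046°.
Eastward gaps between consecutive values (wrapping around): 3.788°, 21.375°, 53.945°, 7.674°, 11.721°, 3.390°, 258.107°.
Largest gap = 258.107° ⇒ minimal covering band is its complement: 360° − 258.107° = 101.893°.
Band runs from -73.847° eastward to +28.046°.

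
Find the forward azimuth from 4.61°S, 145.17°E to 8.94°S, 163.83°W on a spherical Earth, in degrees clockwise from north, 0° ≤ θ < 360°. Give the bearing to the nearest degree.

98°

Δλ = -163.83 − 145.17 = -309.00°; wrapped into (−180°, 180°]: 51.00°.
θ = atan2( sin Δλ · cos φ₂ , cos φ₁ · sin φ₂ − sin φ₁ · cos φ₂ · cos Δλ )
  = atan2(0.76770, -0.10493) = 97.783° → normalised to [0°, 360°): 97.783°.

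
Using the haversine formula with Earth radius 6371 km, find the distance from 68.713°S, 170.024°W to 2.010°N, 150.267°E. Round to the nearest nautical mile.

Δλ = 150.267 − -170.024 = 320.291°; wrapped into (−180°, 180°]: -39.709°.
Δφ = 2.010 − -68.713 = 70.723°.
a = sin²(Δφ/2) + cos φ₁ · cos φ₂ · sin²(Δλ/2) = 0.376783.
c = 2·atan2(√a, √(1−a)) = 1.32180 rad → d = 6371·c ≈ 8421.17 km ≈ 4547.07 nmi.

4547 nmi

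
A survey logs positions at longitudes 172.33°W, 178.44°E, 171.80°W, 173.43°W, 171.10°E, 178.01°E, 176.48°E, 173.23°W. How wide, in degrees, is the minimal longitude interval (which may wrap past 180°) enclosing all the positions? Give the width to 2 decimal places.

17.10°

Sort the longitudes: -173.43°, -173.23°, -172.33°, -171.80°, +171.10°, +176.48°, +178.01°, +178.44°.
Eastward gaps between consecutive values (wrapping around): 0.20°, 0.90°, 0.53°, 342.90°, 5.38°, 1.53°, 0.43°, 8.13°.
Largest gap = 342.90° ⇒ minimal covering band is its complement: 360° − 342.90° = 17.10°.
Band runs from +171.10° eastward to -171.80°, crossing the antimeridian.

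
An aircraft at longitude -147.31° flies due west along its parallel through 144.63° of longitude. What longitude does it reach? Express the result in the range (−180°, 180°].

Start at -147.31°; shift −144.63° → -291.94°.
-291.94° lies outside (−180°, 180°]; add 360° → +68.06°.

+68.06°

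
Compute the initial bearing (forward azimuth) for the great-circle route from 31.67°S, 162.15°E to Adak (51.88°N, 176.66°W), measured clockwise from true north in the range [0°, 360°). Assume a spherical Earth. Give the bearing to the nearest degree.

13°

Δλ = -176.66 − 162.15 = -338.81°; wrapped into (−180°, 180°]: 21.19°.
θ = atan2( sin Δλ · cos φ₂ , cos φ₁ · sin φ₂ − sin φ₁ · cos φ₂ · cos Δλ )
  = atan2(0.22313, 0.97176) = 12.932° → normalised to [0°, 360°): 12.932°.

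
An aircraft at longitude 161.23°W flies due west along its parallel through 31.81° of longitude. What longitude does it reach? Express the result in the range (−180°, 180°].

166.96°E

Start at -161.23°; shift −31.81° → -193.04°.
-193.04° lies outside (−180°, 180°]; add 360° → +166.96°.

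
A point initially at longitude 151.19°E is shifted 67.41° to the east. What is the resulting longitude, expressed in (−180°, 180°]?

Start at +151.19°; shift +67.41° → +218.60°.
+218.60° lies outside (−180°, 180°]; subtract 360° → -141.40°.

141.40°W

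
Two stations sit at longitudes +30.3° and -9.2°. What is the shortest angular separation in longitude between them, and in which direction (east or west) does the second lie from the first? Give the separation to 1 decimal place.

39.5° west

Raw difference: -9.2 − 30.3 = -39.5°.
Normalise into (−180°, 180°]: -39.5° stays -39.5°.
Negative ⇒ the second point lies to the west; separation 39.5°.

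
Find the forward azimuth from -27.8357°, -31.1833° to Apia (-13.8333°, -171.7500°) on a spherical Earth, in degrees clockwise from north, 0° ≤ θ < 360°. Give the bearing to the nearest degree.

Δλ = -171.7500 − -31.1833 = -140.5667°.
θ = atan2( sin Δλ · cos φ₂ , cos φ₁ · sin φ₂ − sin φ₁ · cos φ₂ · cos Δλ )
  = atan2(-0.61676, -0.56162) = -132.321° → normalised to [0°, 360°): 227.679°.

228°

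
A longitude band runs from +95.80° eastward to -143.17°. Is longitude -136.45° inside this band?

Band width going east from +95.80° to -143.17°: ((-143.17 − 95.80) mod 360) = 121.03°.
Offset of -136.45° east of the west edge: ((-136.45 − 95.80) mod 360) = 127.75°.
127.75° > 121.03° ⇒ outside.

No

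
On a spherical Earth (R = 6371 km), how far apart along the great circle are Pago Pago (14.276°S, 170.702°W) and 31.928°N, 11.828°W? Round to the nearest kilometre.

Δλ = -11.828 − -170.702 = 158.874°.
Δφ = 31.928 − -14.276 = 46.204°.
a = sin²(Δφ/2) + cos φ₁ · cos φ₂ · sin²(Δλ/2) = 0.948818.
c = 2·atan2(√a, √(1−a)) = 2.68517 rad → d = 6371·c ≈ 17107.23 km.

17107 km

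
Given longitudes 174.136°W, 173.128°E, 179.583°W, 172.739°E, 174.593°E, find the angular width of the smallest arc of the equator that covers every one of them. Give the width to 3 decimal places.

13.125°

Sort the longitudes: -179.583°, -174.136°, +172.739°, +173.128°, +174.593°.
Eastward gaps between consecutive values (wrapping around): 5.447°, 346.875°, 0.389°, 1.465°, 5.824°.
Largest gap = 346.875° ⇒ minimal covering band is its complement: 360° − 346.875° = 13.125°.
Band runs from +172.739° eastward to -174.136°, crossing the antimeridian.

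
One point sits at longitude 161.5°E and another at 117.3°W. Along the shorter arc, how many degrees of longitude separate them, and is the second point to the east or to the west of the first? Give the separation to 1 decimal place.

Raw difference: -117.3 − 161.5 = -278.8°.
Normalise into (−180°, 180°]: -278.8° + 360° = 81.2°.
Positive ⇒ the second point lies to the east; separation 81.2°.

81.2° east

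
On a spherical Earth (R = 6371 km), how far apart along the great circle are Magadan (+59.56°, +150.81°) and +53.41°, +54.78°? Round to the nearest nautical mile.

2922 nmi

Δλ = 54.78 − 150.81 = -96.03°.
Δφ = 53.41 − 59.56 = -6.15°.
a = sin²(Δφ/2) + cos φ₁ · cos φ₂ · sin²(Δλ/2) = 0.169739.
c = 2·atan2(√a, √(1−a)) = 0.84928 rad → d = 6371·c ≈ 5410.78 km ≈ 2921.59 nmi.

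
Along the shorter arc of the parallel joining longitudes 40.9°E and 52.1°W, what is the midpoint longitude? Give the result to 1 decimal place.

5.6°W

Signed shortest Δλ from +40.9° to -52.1° is -93.0°.
Midpoint longitude = +40.9° + (-93.0°)/2 = +40.9° − 46.5° = -5.6°.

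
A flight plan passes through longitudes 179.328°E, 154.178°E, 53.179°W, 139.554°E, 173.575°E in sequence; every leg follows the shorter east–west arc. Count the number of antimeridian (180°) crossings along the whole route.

Leg 1: +179.328° → +154.178°, shortest Δλ = -25.15° (west) — does not cross 180°.
Leg 2: +154.178° → -53.179°, shortest Δλ = 152.643° (east) — crosses 180°.
Leg 3: -53.179° → +139.554°, shortest Δλ = -167.267° (west) — crosses 180°.
Leg 4: +139.554° → +173.575°, shortest Δλ = 34.021° (east) — does not cross 180°.
Total crossings: 2.

2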